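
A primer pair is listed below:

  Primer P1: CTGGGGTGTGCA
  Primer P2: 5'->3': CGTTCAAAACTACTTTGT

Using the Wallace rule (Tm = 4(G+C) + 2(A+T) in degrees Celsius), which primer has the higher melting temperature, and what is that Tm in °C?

Primer P1: A+T=4, G+C=8 → Tm = 2(4)+4(8) = 40°C
Primer P2: A+T=12, G+C=6 → Tm = 2(12)+4(6) = 48°C
40°C vs 48°C → primer P2 is higher.

Primer P2, 48°C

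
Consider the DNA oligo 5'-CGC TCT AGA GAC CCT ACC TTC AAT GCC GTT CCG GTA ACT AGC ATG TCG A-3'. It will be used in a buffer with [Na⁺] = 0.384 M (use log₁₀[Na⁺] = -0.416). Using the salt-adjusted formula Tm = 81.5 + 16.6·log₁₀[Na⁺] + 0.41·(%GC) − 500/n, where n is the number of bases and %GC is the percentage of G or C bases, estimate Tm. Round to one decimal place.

86.1°C

Length n = 49. T=12, G=10, A=11, C=16
G+C = 26, so %GC = 26/49 × 100 = 53.061%
Salt term: 16.6 × (-0.416) = -6.906
GC term: 0.41 × 53.061 = 21.755; length term: −500/49 = −10.204
Tm = 81.5 + (-6.906) + 21.755 − 10.204 = 86.145 → 86.1°C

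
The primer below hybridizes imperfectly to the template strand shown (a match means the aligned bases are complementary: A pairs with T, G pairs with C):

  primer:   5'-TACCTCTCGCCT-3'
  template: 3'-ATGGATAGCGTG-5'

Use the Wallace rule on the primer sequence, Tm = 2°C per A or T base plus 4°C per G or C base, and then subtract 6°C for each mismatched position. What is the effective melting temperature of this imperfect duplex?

Primer base counts: A=1, T=4, G=1, C=6 → A+T=5, G+C=7
Perfect-match Tm = 2(5) + 4(7) = 10 + 28 = 38°C
Mismatches (positions where the bases are not complementary): 3 (at positions 6, 11, 12)
Effective Tm = 38 − 3×6 = 38 − 18 = 20°C

20°C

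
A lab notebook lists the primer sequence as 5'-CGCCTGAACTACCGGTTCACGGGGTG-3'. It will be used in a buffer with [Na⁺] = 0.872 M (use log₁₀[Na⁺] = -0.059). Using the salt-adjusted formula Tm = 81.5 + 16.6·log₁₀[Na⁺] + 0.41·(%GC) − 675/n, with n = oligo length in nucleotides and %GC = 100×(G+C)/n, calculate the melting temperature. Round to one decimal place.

Length n = 26. Base counts: T=5, G=9, C=8, A=4
G+C = 17, so %GC = 17/26 × 100 = 65.385%
Salt term: 16.6 × (-0.059) = -0.979
GC term: 0.41 × 65.385 = 26.808; length term: −675/26 = −25.962
Tm = 81.5 + (-0.979) + 26.808 − 25.962 = 81.367 → 81.4°C

81.4°C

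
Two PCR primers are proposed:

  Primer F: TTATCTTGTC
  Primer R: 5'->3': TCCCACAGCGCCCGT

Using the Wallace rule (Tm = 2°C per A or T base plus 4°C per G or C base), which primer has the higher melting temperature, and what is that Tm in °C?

Primer R, 52°C

Primer F: A+T=7, G+C=3 → Tm = 2(7)+4(3) = 26°C
Primer R: A+T=4, G+C=11 → Tm = 2(4)+4(11) = 52°C
26°C vs 52°C → primer R is higher.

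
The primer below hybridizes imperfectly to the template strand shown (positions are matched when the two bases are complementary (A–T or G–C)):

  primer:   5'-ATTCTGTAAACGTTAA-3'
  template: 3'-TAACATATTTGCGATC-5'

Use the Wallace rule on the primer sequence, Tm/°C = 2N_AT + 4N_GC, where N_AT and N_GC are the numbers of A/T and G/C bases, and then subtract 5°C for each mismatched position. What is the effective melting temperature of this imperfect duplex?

20°C

Primer base counts: A=6, T=6, G=2, C=2 → A+T=12, G+C=4
Perfect-match Tm = 2(12) + 4(4) = 24 + 16 = 40°C
Mismatches (positions where the bases are not complementary): 4 (at positions 4, 6, 13, 16)
Effective Tm = 40 − 4×5 = 40 − 20 = 20°C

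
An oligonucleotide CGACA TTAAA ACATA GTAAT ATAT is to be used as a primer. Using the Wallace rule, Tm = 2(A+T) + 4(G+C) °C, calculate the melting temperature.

Counting bases: G=2, A=12, C=3, T=7
So N_AT = 19 and N_GC = 5.
Tm = 2×19 + 4×5 = 58°C

58°C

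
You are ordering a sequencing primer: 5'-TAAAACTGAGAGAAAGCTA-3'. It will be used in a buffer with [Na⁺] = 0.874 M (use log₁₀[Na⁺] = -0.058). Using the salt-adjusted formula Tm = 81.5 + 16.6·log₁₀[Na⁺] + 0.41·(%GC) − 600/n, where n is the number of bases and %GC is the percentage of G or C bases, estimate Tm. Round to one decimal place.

61.9°C

Length n = 19. A=10, T=3, C=2, G=4
G+C = 6, so %GC = 6/19 × 100 = 31.579%
Salt term: 16.6 × (-0.058) = -0.963
GC term: 0.41 × 31.579 = 12.947; length term: −600/19 = −31.579
Tm = 81.5 + (-0.963) + 12.947 − 31.579 = 61.905 → 61.9°C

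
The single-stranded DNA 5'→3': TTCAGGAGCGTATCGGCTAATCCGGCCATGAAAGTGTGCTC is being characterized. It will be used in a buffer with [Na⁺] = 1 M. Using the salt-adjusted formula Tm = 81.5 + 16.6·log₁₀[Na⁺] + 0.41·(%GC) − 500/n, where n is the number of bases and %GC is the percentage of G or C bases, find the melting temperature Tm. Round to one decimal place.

91.3°C

Length n = 41. Scanning the sequence gives T=10, G=12, C=10, A=9.
G+C = 22, so %GC = 22/41 × 100 = 53.659%
Salt term: 16.6 × (0) = 0
GC term: 0.41 × 53.659 = 22; length term: −500/41 = −12.195
Tm = 81.5 + (0) + 22 − 12.195 = 91.305 → 91.3°C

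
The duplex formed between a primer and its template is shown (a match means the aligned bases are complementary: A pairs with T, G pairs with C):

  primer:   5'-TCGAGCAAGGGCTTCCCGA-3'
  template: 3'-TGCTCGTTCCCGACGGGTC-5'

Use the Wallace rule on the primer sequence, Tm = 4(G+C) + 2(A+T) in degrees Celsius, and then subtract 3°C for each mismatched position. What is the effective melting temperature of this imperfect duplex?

Primer base counts: A=4, T=3, G=6, C=6 → A+T=7, G+C=12
Perfect-match Tm = 2(7) + 4(12) = 14 + 48 = 62°C
Mismatches (positions where the bases are not complementary): 4 (at positions 1, 14, 18, 19)
Effective Tm = 62 − 4×3 = 62 − 12 = 50°C

50°C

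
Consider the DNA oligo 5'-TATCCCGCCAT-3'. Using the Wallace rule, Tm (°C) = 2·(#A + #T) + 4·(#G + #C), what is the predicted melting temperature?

34°C

G=1, C=5, T=3, A=2
AT pairs contribute 5, GC pairs contribute 6.
Tm = 2×5 + 4×6 = 34°C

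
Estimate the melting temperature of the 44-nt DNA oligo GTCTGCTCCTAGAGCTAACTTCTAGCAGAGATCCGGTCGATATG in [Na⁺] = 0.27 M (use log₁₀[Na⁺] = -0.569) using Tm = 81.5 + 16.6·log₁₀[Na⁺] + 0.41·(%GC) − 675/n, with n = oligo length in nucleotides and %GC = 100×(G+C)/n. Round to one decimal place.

Length n = 44. A=10, T=12, G=11, C=11
G+C = 22, so %GC = 22/44 × 100 = 50%
Salt term: 16.6 × (-0.569) = -9.445
GC term: 0.41 × 50 = 20.5; length term: −675/44 = −15.341
Tm = 81.5 + (-9.445) + 20.5 − 15.341 = 77.214 → 77.2°C

77.2°C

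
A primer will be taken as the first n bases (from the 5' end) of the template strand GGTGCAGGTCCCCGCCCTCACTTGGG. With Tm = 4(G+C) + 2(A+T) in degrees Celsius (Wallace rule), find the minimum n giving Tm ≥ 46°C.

First 12 bases: GGTGCAGGTCCC → Tm = 42°C (< 46°C)
First 13 bases: GGTGCAGGTCCCC → Tm = 46°C (≥ 46°C)
Since every base adds ≥2°C, Tm only increases with n, so the threshold is first crossed at n = 13.

n = 13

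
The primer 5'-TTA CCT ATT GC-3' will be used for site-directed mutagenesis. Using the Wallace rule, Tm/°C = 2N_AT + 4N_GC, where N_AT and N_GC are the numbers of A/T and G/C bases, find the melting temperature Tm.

30°C

Base counts: T=5, G=1, A=2, C=3
A+T = 7, G+C = 4
Tm = 4·4 + 2·7 = 16 + 14 = 30°C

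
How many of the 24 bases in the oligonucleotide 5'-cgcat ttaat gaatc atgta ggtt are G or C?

Base counts: G=5, T=9, A=7, C=3
Total G or C: 5 + 3 = 8

8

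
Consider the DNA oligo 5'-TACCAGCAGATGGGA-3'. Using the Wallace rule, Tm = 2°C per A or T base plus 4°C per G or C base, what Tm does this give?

Base counts: C=3, A=5, G=5, T=2
So N_AT = 7 and N_GC = 8.
Tm = 2(7) + 4(8) = 14 + 32 = 46°C

46°C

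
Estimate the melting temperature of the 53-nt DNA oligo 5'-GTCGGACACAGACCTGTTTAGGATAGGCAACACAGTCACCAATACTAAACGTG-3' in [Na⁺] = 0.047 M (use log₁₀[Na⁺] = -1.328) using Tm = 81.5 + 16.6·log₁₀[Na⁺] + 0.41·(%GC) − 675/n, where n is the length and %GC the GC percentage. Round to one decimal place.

66.1°C

Length n = 53. Scanning the sequence gives A=18, G=12, C=13, T=10.
G+C = 25, so %GC = 25/53 × 100 = 47.17%
Salt term: 16.6 × (-1.328) = -22.045
GC term: 0.41 × 47.17 = 19.34; length term: −675/53 = −12.736
Tm = 81.5 + (-22.045) + 19.34 − 12.736 = 66.059 → 66.1°C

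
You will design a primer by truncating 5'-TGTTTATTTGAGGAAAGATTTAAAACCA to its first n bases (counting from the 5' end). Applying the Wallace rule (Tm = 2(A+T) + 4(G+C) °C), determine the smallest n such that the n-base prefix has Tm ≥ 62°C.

n = 26

First 25 bases: TGTTTATTTGAGGAAAGATTTAAAA → Tm = 60°C (< 62°C)
First 26 bases: TGTTTATTTGAGGAAAGATTTAAAAC → Tm = 64°C (≥ 62°C)
Each additional base adds 2°C (A/T) or 4°C (G/C), so Tm is non-decreasing in n; n = 26 is the first length to reach 62°C.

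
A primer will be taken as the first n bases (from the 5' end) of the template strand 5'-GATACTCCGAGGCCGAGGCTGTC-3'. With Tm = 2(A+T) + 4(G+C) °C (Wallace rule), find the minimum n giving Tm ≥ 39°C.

n = 13

First 12 bases: GATACTCCGAGG → Tm = 38°C (< 39°C)
First 13 bases: GATACTCCGAGGC → Tm = 42°C (≥ 39°C)
Each additional base adds 2°C (A/T) or 4°C (G/C), so Tm is non-decreasing in n; n = 13 is the first length to reach 39°C.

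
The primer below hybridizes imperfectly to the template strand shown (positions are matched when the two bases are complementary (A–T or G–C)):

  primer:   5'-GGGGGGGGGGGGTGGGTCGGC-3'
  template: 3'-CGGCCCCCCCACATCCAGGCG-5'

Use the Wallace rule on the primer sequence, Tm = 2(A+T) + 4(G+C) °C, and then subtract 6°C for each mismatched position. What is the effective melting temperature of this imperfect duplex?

50°C

Primer base counts: A=0, T=2, G=17, C=2 → A+T=2, G+C=19
Perfect-match Tm = 2(2) + 4(19) = 4 + 76 = 80°C
Mismatches (positions where the bases are not complementary): 5 (at positions 2, 3, 11, 14, 19)
Effective Tm = 80 − 5×6 = 80 − 30 = 50°C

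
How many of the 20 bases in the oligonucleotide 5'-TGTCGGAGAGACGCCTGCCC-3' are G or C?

Counting bases: G=7, C=7, T=3, A=3
Total G or C: 7 + 7 = 14

14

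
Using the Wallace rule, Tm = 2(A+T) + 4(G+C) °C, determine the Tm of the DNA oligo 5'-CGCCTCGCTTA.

36°C

Scanning the sequence gives T=3, G=2, A=1, C=5.
A+T = 4, G+C = 7
Tm = 4·7 + 2·4 = 28 + 8 = 36°C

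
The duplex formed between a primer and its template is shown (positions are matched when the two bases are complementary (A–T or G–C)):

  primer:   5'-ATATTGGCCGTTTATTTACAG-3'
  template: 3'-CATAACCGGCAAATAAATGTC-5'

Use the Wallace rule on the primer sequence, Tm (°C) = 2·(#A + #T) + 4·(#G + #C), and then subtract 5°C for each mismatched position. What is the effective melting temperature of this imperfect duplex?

Primer base counts: A=5, T=9, G=4, C=3 → A+T=14, G+C=7
Perfect-match Tm = 2(14) + 4(7) = 28 + 28 = 56°C
Mismatches (positions where the bases are not complementary): 1 (at position 1)
Effective Tm = 56 − 1×5 = 56 − 5 = 51°C

51°C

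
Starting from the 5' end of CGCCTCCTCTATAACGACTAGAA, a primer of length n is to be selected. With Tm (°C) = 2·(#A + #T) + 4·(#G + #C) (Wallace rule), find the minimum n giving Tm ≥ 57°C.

n = 19

First 18 bases: CGCCTCCTCTATAACGAC → Tm = 56°C (< 57°C)
First 19 bases: CGCCTCCTCTATAACGACT → Tm = 58°C (≥ 57°C)
Since every base adds ≥2°C, Tm only increases with n, so the threshold is first crossed at n = 19.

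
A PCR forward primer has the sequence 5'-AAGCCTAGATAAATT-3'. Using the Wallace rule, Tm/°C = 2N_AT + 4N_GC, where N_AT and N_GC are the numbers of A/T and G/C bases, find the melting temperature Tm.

38°C

G=2, T=4, C=2, A=7
AT pairs contribute 11, GC pairs contribute 4.
Tm = 2×11 + 4×4 = 38°C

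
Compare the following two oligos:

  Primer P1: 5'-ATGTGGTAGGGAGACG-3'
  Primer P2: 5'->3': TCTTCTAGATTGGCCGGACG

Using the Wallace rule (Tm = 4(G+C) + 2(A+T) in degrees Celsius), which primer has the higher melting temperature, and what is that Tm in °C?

Primer P2, 62°C

Primer P1: A+T=7, G+C=9 → Tm = 2(7)+4(9) = 50°C
Primer P2: A+T=9, G+C=11 → Tm = 2(9)+4(11) = 62°C
50°C vs 62°C → primer P2 is higher.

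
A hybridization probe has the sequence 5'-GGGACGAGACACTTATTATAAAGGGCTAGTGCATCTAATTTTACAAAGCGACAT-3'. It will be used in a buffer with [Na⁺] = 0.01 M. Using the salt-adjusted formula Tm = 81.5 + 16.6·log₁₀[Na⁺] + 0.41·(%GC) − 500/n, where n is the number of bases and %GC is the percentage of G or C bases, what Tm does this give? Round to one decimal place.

Length n = 54. Base counts: C=9, T=14, A=19, G=12
G+C = 21, so %GC = 21/54 × 100 = 38.889%
Salt term: 16.6 × (-2) = -33.2
GC term: 0.41 × 38.889 = 15.944; length term: −500/54 = −9.259
Tm = 81.5 + (-33.2) + 15.944 − 9.259 = 54.985 → 55.0°C

55.0°C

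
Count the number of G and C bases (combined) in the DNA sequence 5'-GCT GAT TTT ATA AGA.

C=1, A=5, T=6, G=3
Total G or C: 3 + 1 = 4

4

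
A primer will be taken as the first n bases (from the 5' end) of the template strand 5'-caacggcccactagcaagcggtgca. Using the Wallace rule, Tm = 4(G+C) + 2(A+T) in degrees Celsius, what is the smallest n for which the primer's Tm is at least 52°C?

n = 16

First 15 bases: CAACGGCCCACTAGC → Tm = 50°C (< 52°C)
First 16 bases: CAACGGCCCACTAGCA → Tm = 52°C (≥ 52°C)
Since every base adds ≥2°C, Tm only increases with n, so the threshold is first crossed at n = 16.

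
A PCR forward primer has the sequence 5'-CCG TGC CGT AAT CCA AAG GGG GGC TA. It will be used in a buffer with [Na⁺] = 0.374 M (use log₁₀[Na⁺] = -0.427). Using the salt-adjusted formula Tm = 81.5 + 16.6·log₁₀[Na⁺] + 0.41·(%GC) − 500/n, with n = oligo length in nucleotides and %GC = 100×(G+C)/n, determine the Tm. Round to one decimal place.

Length n = 26. G=9, A=6, T=4, C=7
G+C = 16, so %GC = 16/26 × 100 = 61.538%
Salt term: 16.6 × (-0.427) = -7.088
GC term: 0.41 × 61.538 = 25.231; length term: −500/26 = −19.231
Tm = 81.5 + (-7.088) + 25.231 − 19.231 = 80.412 → 80.4°C

80.4°C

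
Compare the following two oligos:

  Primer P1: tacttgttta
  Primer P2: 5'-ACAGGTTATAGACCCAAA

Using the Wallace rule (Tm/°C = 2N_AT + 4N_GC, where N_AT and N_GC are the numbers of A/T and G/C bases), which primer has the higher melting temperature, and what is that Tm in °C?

Primer P1: A+T=8, G+C=2 → Tm = 2(8)+4(2) = 24°C
Primer P2: A+T=11, G+C=7 → Tm = 2(11)+4(7) = 50°C
24°C vs 50°C → primer P2 is higher.

Primer P2, 50°C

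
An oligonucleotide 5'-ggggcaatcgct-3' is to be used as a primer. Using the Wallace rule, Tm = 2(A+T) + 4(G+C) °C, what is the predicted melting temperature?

40°C

Counting bases: C=3, G=5, T=2, A=2
A+T = 4, G+C = 8
Tm = 2×4 + 4×8 = 40°C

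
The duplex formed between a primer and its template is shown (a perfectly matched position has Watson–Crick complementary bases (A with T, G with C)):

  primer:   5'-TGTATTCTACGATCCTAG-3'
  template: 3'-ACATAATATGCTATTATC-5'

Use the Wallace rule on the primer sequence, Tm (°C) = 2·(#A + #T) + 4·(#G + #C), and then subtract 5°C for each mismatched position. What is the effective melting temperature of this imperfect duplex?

Primer base counts: A=4, T=7, G=3, C=4 → A+T=11, G+C=7
Perfect-match Tm = 2(11) + 4(7) = 22 + 28 = 50°C
Mismatches (positions where the bases are not complementary): 3 (at positions 7, 14, 15)
Effective Tm = 50 − 3×5 = 50 − 15 = 35°C

35°C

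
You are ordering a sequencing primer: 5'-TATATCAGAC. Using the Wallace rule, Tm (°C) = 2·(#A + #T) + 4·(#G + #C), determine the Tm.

A=4, C=2, G=1, T=3
AT pairs contribute 7, GC pairs contribute 3.
Tm = 4·3 + 2·7 = 12 + 14 = 26°C

26°C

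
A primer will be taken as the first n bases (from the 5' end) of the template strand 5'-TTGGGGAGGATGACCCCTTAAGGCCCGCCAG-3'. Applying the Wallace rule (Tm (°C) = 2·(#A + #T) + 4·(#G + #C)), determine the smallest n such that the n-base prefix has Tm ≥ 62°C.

n = 20

First 19 bases: TTGGGGAGGATGACCCCTT → Tm = 60°C (< 62°C)
First 20 bases: TTGGGGAGGATGACCCCTTA → Tm = 62°C (≥ 62°C)
Since every base adds ≥2°C, Tm only increases with n, so the threshold is first crossed at n = 20.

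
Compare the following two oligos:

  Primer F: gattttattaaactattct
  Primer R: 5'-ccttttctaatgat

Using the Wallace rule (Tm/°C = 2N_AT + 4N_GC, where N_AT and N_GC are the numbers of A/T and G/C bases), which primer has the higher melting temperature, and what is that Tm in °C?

Primer F: A+T=16, G+C=3 → Tm = 2(16)+4(3) = 44°C
Primer R: A+T=10, G+C=4 → Tm = 2(10)+4(4) = 36°C
44°C vs 36°C → primer F is higher.

Primer F, 44°C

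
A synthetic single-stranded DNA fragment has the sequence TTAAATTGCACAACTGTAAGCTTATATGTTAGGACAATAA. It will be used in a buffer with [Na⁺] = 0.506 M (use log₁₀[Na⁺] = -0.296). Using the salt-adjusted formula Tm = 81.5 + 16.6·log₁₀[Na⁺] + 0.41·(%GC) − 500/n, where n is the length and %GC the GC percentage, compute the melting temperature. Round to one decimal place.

75.4°C

Length n = 40. Scanning the sequence gives T=13, G=6, A=16, C=5.
G+C = 11, so %GC = 11/40 × 100 = 27.5%
Salt term: 16.6 × (-0.296) = -4.914
GC term: 0.41 × 27.5 = 11.275; length term: −500/40 = −12.5
Tm = 81.5 + (-4.914) + 11.275 − 12.5 = 75.361 → 75.4°C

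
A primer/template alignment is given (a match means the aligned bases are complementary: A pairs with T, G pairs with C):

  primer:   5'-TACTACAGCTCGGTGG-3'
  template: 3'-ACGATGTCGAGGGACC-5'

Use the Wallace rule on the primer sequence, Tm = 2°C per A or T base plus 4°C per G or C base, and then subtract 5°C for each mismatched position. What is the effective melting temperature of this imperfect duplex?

35°C

Primer base counts: A=3, T=4, G=5, C=4 → A+T=7, G+C=9
Perfect-match Tm = 2(7) + 4(9) = 14 + 36 = 50°C
Mismatches (positions where the bases are not complementary): 3 (at positions 2, 12, 13)
Effective Tm = 50 − 3×5 = 50 − 15 = 35°C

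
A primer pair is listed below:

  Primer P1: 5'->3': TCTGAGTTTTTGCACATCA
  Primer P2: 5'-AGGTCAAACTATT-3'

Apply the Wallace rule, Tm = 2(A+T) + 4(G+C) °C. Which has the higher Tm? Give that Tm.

Primer P1: A+T=12, G+C=7 → Tm = 2(12)+4(7) = 52°C
Primer P2: A+T=9, G+C=4 → Tm = 2(9)+4(4) = 34°C
52°C vs 34°C → primer P1 is higher.

Primer P1, 52°C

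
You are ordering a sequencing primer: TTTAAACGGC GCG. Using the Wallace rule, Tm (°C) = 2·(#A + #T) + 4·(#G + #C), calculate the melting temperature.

Base counts: C=3, T=3, G=4, A=3
A+T = 6, G+C = 7
Tm = 2×6 + 4×7 = 40°C

40°C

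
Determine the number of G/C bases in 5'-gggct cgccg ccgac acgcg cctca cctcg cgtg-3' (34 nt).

Counting bases: A=3, T=4, C=16, G=11
G+C = 11 + 16 = 27

27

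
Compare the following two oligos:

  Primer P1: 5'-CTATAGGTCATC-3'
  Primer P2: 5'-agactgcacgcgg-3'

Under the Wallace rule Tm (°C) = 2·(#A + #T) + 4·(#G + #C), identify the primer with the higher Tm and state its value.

Primer P2, 44°C

Primer P1: A+T=7, G+C=5 → Tm = 2(7)+4(5) = 34°C
Primer P2: A+T=4, G+C=9 → Tm = 2(4)+4(9) = 44°C
34°C vs 44°C → primer P2 is higher.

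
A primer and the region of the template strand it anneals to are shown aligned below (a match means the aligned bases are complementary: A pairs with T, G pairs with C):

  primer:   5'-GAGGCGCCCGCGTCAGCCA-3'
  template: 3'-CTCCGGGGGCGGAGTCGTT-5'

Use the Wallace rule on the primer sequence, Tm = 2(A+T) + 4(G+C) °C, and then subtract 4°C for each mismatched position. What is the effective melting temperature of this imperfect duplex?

56°C

Primer base counts: A=3, T=1, G=7, C=8 → A+T=4, G+C=15
Perfect-match Tm = 2(4) + 4(15) = 8 + 60 = 68°C
Mismatches (positions where the bases are not complementary): 3 (at positions 6, 12, 18)
Effective Tm = 68 − 3×4 = 68 − 12 = 56°C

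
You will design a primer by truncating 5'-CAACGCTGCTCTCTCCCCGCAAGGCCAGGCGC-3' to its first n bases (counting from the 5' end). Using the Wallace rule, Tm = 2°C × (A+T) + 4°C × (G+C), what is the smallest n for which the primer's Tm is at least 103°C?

n = 31

First 30 bases: CAACGCTGCTCTCTCCCCGCAAGGCCAGGC → Tm = 102°C (< 103°C)
First 31 bases: CAACGCTGCTCTCTCCCCGCAAGGCCAGGCG → Tm = 106°C (≥ 103°C)
Since every base adds ≥2°C, Tm only increases with n, so the threshold is first crossed at n = 31.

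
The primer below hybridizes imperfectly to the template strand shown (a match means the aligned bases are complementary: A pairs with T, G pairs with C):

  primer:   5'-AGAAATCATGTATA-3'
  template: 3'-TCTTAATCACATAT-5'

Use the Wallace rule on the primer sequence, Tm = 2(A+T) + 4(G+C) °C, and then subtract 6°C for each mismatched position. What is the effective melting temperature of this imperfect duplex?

16°C

Primer base counts: A=7, T=4, G=2, C=1 → A+T=11, G+C=3
Perfect-match Tm = 2(11) + 4(3) = 22 + 12 = 34°C
Mismatches (positions where the bases are not complementary): 3 (at positions 5, 7, 8)
Effective Tm = 34 − 3×6 = 34 − 18 = 16°C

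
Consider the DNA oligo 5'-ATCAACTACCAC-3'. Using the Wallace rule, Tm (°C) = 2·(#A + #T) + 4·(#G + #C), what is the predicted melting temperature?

Counting bases: T=2, G=0, C=5, A=5
AT pairs contribute 7, GC pairs contribute 5.
Tm = 2×7 + 4×5 = 34°C

34°C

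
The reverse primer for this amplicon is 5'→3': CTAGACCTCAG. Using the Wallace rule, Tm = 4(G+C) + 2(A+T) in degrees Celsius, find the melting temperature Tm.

Base counts: T=2, A=3, G=2, C=4
A+T = 5, G+C = 6
Tm = 2×5 + 4×6 = 34°C

34°C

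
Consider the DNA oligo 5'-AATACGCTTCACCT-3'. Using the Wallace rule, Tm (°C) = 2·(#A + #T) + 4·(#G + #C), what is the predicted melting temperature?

40°C

Counting bases: G=1, T=4, C=5, A=4
A+T = 8, G+C = 6
Tm = 2(8) + 4(6) = 16 + 24 = 40°C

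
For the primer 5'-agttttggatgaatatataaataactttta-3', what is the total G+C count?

5

Base counts: C=1, A=12, T=13, G=4
G+C = 4 + 1 = 5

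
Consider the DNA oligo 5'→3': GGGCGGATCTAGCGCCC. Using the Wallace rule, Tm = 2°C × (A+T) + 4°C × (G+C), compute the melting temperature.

Scanning the sequence gives T=2, G=7, A=2, C=6.
AT pairs contribute 4, GC pairs contribute 13.
Tm = 2(4) + 4(13) = 8 + 52 = 60°C

60°C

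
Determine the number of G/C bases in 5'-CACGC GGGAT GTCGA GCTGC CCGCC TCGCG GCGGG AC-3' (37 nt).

Base counts: G=15, T=4, A=4, C=14
Total G or C: 15 + 14 = 29

29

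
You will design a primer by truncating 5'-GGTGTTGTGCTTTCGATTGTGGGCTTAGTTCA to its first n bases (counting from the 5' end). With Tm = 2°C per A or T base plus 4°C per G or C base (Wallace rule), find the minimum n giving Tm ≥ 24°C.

First 7 bases: GGTGTTG → Tm = 22°C (< 24°C)
First 8 bases: GGTGTTGT → Tm = 24°C (≥ 24°C)
Each additional base adds 2°C (A/T) or 4°C (G/C), so Tm is non-decreasing in n; n = 8 is the first length to reach 24°C.

n = 8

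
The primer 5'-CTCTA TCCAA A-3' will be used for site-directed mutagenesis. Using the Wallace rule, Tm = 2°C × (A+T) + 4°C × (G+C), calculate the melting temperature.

30°C

Counting bases: G=0, A=4, C=4, T=3
AT pairs contribute 7, GC pairs contribute 4.
Tm = 2(7) + 4(4) = 14 + 16 = 30°C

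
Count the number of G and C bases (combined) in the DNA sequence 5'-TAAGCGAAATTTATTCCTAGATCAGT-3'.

Base counts: G=4, A=9, C=4, T=9
Total G or C: 4 + 4 = 8

8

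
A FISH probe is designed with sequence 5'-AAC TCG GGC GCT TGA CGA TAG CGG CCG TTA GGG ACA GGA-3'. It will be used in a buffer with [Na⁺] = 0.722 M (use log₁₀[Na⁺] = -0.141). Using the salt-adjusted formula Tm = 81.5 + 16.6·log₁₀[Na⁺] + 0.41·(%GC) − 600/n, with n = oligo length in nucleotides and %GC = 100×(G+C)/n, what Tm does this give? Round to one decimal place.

Length n = 39. G=15, A=9, C=9, T=6
G+C = 24, so %GC = 24/39 × 100 = 61.538%
Salt term: 16.6 × (-0.141) = -2.341
GC term: 0.41 × 61.538 = 25.231; length term: −600/39 = −15.385
Tm = 81.5 + (-2.341) + 25.231 − 15.385 = 89.005 → 89.0°C

89.0°C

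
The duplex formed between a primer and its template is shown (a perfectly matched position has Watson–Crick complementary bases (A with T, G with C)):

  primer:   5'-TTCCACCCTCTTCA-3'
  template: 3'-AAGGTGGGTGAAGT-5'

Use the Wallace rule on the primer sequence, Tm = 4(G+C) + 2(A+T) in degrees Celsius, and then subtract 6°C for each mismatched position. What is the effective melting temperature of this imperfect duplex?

36°C

Primer base counts: A=2, T=5, G=0, C=7 → A+T=7, G+C=7
Perfect-match Tm = 2(7) + 4(7) = 14 + 28 = 42°C
Mismatches (positions where the bases are not complementary): 1 (at position 9)
Effective Tm = 42 − 1×6 = 42 − 6 = 36°C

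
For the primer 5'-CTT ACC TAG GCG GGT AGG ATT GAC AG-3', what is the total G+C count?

14

Base counts: A=6, T=6, G=9, C=5
G+C = 9 + 5 = 14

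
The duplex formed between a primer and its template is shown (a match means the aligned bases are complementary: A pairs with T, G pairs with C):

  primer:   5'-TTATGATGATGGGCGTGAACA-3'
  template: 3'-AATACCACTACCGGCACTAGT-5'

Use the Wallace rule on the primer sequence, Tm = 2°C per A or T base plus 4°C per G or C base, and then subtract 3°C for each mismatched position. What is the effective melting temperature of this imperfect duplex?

Primer base counts: A=6, T=6, G=7, C=2 → A+T=12, G+C=9
Perfect-match Tm = 2(12) + 4(9) = 24 + 36 = 60°C
Mismatches (positions where the bases are not complementary): 3 (at positions 6, 13, 19)
Effective Tm = 60 − 3×3 = 60 − 9 = 51°C

51°C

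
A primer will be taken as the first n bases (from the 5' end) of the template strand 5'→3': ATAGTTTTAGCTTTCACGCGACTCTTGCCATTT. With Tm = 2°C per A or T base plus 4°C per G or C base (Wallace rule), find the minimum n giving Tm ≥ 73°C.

n = 27

First 26 bases: ATAGTTTTAGCTTTCACGCGACTCTT → Tm = 72°C (< 73°C)
First 27 bases: ATAGTTTTAGCTTTCACGCGACTCTTG → Tm = 76°C (≥ 73°C)
Each additional base adds 2°C (A/T) or 4°C (G/C), so Tm is non-decreasing in n; n = 27 is the first length to reach 73°C.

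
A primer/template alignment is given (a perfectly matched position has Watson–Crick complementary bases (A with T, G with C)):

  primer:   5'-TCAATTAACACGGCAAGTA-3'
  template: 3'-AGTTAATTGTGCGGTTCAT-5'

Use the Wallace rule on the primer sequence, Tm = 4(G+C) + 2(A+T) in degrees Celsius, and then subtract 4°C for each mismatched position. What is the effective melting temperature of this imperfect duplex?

48°C

Primer base counts: A=8, T=4, G=3, C=4 → A+T=12, G+C=7
Perfect-match Tm = 2(12) + 4(7) = 24 + 28 = 52°C
Mismatches (positions where the bases are not complementary): 1 (at position 13)
Effective Tm = 52 − 1×4 = 52 − 4 = 48°C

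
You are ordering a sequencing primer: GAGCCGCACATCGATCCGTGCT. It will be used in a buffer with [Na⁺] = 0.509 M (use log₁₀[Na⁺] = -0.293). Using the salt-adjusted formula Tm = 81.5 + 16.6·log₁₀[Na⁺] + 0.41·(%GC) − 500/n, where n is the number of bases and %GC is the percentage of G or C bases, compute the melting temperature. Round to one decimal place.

Length n = 22. Counting bases: G=6, C=8, T=4, A=4
G+C = 14, so %GC = 14/22 × 100 = 63.636%
Salt term: 16.6 × (-0.293) = -4.864
GC term: 0.41 × 63.636 = 26.091; length term: −500/22 = −22.727
Tm = 81.5 + (-4.864) + 26.091 − 22.727 = 80 → 80.0°C

80.0°C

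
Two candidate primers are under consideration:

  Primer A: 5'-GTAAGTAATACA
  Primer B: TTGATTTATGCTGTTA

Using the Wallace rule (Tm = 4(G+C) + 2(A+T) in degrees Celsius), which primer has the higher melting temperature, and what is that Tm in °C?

Primer A: A+T=9, G+C=3 → Tm = 2(9)+4(3) = 30°C
Primer B: A+T=12, G+C=4 → Tm = 2(12)+4(4) = 40°C
30°C vs 40°C → primer B is higher.

Primer B, 40°C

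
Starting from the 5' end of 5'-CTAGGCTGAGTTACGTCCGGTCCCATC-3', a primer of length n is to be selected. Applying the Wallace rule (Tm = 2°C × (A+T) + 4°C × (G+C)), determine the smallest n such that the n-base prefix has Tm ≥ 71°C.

n = 23

First 22 bases: CTAGGCTGAGTTACGTCCGGTC → Tm = 70°C (< 71°C)
First 23 bases: CTAGGCTGAGTTACGTCCGGTCC → Tm = 74°C (≥ 71°C)
Each additional base adds 2°C (A/T) or 4°C (G/C), so Tm is non-decreasing in n; n = 23 is the first length to reach 71°C.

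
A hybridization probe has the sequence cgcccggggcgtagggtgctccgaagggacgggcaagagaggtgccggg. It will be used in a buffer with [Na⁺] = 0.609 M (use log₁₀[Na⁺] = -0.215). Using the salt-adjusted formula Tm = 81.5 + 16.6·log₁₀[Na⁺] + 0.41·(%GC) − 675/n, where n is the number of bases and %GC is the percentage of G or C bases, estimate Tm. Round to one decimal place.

Length n = 49. G=25, C=12, A=8, T=4
G+C = 37, so %GC = 37/49 × 100 = 75.51%
Salt term: 16.6 × (-0.215) = -3.569
GC term: 0.41 × 75.51 = 30.959; length term: −675/49 = −13.776
Tm = 81.5 + (-3.569) + 30.959 − 13.776 = 95.114 → 95.1°C

95.1°C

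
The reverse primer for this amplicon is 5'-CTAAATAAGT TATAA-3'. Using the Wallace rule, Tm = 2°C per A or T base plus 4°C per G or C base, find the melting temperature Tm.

Base counts: C=1, G=1, A=8, T=5
So N_AT = 13 and N_GC = 2.
Tm = 2(13) + 4(2) = 26 + 8 = 34°C

34°C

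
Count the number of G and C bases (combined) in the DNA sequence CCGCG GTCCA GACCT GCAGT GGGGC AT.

Base counts: T=4, C=9, A=4, G=10
G+C = 10 + 9 = 19

19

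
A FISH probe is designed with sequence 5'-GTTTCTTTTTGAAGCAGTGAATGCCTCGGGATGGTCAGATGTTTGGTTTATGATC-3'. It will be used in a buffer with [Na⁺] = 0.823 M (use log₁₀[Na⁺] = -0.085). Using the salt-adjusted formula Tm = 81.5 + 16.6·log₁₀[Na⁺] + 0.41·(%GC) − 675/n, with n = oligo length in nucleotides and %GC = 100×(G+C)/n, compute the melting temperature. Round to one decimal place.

Length n = 55. G=16, C=7, A=10, T=22
G+C = 23, so %GC = 23/55 × 100 = 41.818%
Salt term: 16.6 × (-0.085) = -1.411
GC term: 0.41 × 41.818 = 17.145; length term: −675/55 = −12.273
Tm = 81.5 + (-1.411) + 17.145 − 12.273 = 84.961 → 85.0°C

85.0°C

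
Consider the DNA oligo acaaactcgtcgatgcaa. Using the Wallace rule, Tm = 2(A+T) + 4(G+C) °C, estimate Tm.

52°C

A=7, T=3, G=3, C=5
A+T = 10, G+C = 8
Tm = 2(10) + 4(8) = 20 + 32 = 52°C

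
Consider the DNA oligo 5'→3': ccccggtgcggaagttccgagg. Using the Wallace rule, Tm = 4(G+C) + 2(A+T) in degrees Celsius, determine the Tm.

Scanning the sequence gives A=3, C=7, T=3, G=9.
A+T = 6, G+C = 16
Tm = 4·16 + 2·6 = 64 + 12 = 76°C

76°C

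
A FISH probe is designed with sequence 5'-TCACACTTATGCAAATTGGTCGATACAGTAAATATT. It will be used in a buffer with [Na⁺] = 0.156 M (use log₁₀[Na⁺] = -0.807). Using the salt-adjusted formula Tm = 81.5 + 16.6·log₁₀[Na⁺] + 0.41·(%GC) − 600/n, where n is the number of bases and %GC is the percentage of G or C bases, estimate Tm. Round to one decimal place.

Length n = 36. Base counts: G=5, T=12, A=13, C=6
G+C = 11, so %GC = 11/36 × 100 = 30.556%
Salt term: 16.6 × (-0.807) = -13.396
GC term: 0.41 × 30.556 = 12.528; length term: −600/36 = −16.667
Tm = 81.5 + (-13.396) + 12.528 − 16.667 = 63.965 → 64.0°C

64.0°C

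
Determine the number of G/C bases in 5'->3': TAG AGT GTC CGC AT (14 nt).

Counting bases: C=3, G=4, T=4, A=3
G+C = 4 + 3 = 7

7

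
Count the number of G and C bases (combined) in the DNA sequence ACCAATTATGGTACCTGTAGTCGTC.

Counting bases: A=6, T=8, C=6, G=5
Total G or C: 5 + 6 = 11

11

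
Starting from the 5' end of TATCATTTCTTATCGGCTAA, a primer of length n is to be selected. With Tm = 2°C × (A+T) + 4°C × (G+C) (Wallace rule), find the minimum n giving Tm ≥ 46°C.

n = 17

First 16 bases: TATCATTTCTTATCGG → Tm = 42°C (< 46°C)
First 17 bases: TATCATTTCTTATCGGC → Tm = 46°C (≥ 46°C)
Each additional base adds 2°C (A/T) or 4°C (G/C), so Tm is non-decreasing in n; n = 17 is the first length to reach 46°C.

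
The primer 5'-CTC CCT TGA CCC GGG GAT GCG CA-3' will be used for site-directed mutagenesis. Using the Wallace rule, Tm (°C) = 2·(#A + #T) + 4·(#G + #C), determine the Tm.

78°C

G=7, C=9, T=4, A=3
So N_AT = 7 and N_GC = 16.
Tm = 2×7 + 4×16 = 78°C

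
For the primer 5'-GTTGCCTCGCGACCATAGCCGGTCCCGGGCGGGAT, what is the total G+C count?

25

Base counts: A=4, G=13, C=12, T=6
Total G or C: 13 + 12 = 25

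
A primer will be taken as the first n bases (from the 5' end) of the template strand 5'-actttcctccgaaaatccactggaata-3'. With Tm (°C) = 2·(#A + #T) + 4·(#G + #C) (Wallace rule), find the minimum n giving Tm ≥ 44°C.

n = 16

First 15 bases: ACTTTCCTCCGAAAA → Tm = 42°C (< 44°C)
First 16 bases: ACTTTCCTCCGAAAAT → Tm = 44°C (≥ 44°C)
Each additional base adds 2°C (A/T) or 4°C (G/C), so Tm is non-decreasing in n; n = 16 is the first length to reach 44°C.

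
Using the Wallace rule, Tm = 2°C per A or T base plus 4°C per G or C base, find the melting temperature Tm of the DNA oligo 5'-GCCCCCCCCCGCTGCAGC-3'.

Scanning the sequence gives T=1, C=12, G=4, A=1.
So N_AT = 2 and N_GC = 16.
Tm = 2×2 + 4×16 = 68°C

68°C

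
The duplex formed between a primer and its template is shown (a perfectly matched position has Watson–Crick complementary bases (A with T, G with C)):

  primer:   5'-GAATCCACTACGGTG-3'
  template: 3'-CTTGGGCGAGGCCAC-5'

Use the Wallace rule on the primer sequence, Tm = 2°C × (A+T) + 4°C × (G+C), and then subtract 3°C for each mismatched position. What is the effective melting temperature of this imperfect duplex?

Primer base counts: A=4, T=3, G=4, C=4 → A+T=7, G+C=8
Perfect-match Tm = 2(7) + 4(8) = 14 + 32 = 46°C
Mismatches (positions where the bases are not complementary): 3 (at positions 4, 7, 10)
Effective Tm = 46 − 3×3 = 46 − 9 = 37°C

37°C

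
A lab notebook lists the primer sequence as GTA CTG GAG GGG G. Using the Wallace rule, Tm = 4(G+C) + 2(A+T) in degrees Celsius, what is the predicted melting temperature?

Base counts: A=2, G=8, C=1, T=2
AT pairs contribute 4, GC pairs contribute 9.
Tm = 4·9 + 2·4 = 36 + 8 = 44°C

44°C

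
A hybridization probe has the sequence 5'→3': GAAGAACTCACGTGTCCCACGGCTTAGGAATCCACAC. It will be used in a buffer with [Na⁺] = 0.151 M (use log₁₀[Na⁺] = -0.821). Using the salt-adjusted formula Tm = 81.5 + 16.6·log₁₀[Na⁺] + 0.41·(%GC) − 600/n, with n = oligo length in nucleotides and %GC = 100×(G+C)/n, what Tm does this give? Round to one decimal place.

Length n = 37. Counting bases: G=8, A=11, C=12, T=6
G+C = 20, so %GC = 20/37 × 100 = 54.054%
Salt term: 16.6 × (-0.821) = -13.629
GC term: 0.41 × 54.054 = 22.162; length term: −600/37 = −16.216
Tm = 81.5 + (-13.629) + 22.162 − 16.216 = 73.817 → 73.8°C

73.8°C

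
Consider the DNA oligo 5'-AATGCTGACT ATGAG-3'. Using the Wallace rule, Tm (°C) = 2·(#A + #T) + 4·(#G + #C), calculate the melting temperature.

42°C

Counting bases: G=4, A=5, C=2, T=4
AT pairs contribute 9, GC pairs contribute 6.
Tm = 2(9) + 4(6) = 18 + 24 = 42°C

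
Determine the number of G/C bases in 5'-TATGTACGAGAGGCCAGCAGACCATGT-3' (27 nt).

Base counts: C=6, G=8, A=8, T=5
Total G or C: 8 + 6 = 14

14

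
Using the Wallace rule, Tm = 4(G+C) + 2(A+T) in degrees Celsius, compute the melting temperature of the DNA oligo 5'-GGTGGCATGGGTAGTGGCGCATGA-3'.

78°C

Scanning the sequence gives C=3, A=4, T=5, G=12.
So N_AT = 9 and N_GC = 15.
Tm = 4·15 + 2·9 = 60 + 18 = 78°C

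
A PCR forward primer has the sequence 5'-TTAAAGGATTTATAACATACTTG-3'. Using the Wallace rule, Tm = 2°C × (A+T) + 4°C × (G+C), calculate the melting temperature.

Counting bases: G=3, T=9, C=2, A=9
AT pairs contribute 18, GC pairs contribute 5.
Tm = 2(18) + 4(5) = 36 + 20 = 56°C

56°C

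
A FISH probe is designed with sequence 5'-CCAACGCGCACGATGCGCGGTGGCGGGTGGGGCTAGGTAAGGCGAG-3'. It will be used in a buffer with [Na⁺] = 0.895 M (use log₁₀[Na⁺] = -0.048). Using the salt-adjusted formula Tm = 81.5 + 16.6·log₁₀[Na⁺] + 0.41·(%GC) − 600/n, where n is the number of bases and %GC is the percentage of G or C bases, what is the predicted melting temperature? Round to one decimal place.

Length n = 46. Base counts: T=5, G=22, C=11, A=8
G+C = 33, so %GC = 33/46 × 100 = 71.739%
Salt term: 16.6 × (-0.048) = -0.797
GC term: 0.41 × 71.739 = 29.413; length term: −600/46 = −13.043
Tm = 81.5 + (-0.797) + 29.413 − 13.043 = 97.073 → 97.1°C

97.1°C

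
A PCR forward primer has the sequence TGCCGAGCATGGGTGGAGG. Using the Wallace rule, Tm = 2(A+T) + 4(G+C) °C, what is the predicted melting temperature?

T=3, A=3, G=10, C=3
A+T = 6, G+C = 13
Tm = 2×6 + 4×13 = 64°C

64°C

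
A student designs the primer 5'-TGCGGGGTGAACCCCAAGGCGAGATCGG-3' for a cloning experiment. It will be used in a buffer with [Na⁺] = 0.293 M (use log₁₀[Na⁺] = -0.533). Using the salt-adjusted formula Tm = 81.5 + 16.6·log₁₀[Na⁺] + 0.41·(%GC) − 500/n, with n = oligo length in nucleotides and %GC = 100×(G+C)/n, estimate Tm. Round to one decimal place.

82.6°C

Length n = 28. Base counts: C=7, G=12, T=3, A=6
G+C = 19, so %GC = 19/28 × 100 = 67.857%
Salt term: 16.6 × (-0.533) = -8.848
GC term: 0.41 × 67.857 = 27.821; length term: −500/28 = −17.857
Tm = 81.5 + (-8.848) + 27.821 − 17.857 = 82.616 → 82.6°C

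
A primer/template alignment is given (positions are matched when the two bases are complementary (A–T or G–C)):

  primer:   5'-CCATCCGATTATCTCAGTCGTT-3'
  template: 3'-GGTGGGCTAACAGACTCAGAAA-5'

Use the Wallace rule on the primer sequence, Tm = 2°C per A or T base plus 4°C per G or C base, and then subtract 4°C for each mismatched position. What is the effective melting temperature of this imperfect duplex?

48°C

Primer base counts: A=4, T=8, G=3, C=7 → A+T=12, G+C=10
Perfect-match Tm = 2(12) + 4(10) = 24 + 40 = 64°C
Mismatches (positions where the bases are not complementary): 4 (at positions 4, 11, 15, 20)
Effective Tm = 64 − 4×4 = 64 − 16 = 48°C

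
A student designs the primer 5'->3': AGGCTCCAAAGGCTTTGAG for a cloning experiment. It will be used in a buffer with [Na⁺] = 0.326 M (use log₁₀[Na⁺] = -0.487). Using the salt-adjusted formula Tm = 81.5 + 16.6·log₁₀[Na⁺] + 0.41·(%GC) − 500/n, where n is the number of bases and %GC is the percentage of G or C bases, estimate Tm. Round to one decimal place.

68.7°C

Length n = 19. Scanning the sequence gives T=4, G=6, C=4, A=5.
G+C = 10, so %GC = 10/19 × 100 = 52.632%
Salt term: 16.6 × (-0.487) = -8.084
GC term: 0.41 × 52.632 = 21.579; length term: −500/19 = −26.316
Tm = 81.5 + (-8.084) + 21.579 − 26.316 = 68.679 → 68.7°C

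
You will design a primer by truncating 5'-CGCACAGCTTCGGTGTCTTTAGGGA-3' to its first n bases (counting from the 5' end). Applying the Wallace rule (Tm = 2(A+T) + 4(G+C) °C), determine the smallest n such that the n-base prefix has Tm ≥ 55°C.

First 16 bases: CGCACAGCTTCGGTGT → Tm = 52°C (< 55°C)
First 17 bases: CGCACAGCTTCGGTGTC → Tm = 56°C (≥ 55°C)
Each additional base adds 2°C (A/T) or 4°C (G/C), so Tm is non-decreasing in n; n = 17 is the first length to reach 55°C.

n = 17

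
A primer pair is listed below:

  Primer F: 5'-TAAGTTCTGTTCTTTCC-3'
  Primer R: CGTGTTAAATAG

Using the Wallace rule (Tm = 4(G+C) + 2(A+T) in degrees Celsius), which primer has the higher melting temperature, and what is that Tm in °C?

Primer F: A+T=11, G+C=6 → Tm = 2(11)+4(6) = 46°C
Primer R: A+T=8, G+C=4 → Tm = 2(8)+4(4) = 32°C
46°C vs 32°C → primer F is higher.

Primer F, 46°C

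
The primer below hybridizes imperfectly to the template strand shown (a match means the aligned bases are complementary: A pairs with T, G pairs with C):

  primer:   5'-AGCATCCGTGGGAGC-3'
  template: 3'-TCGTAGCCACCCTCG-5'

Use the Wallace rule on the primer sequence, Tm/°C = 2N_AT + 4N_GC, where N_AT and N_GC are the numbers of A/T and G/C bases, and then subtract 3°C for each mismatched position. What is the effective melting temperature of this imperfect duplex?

Primer base counts: A=3, T=2, G=6, C=4 → A+T=5, G+C=10
Perfect-match Tm = 2(5) + 4(10) = 10 + 40 = 50°C
Mismatches (positions where the bases are not complementary): 1 (at position 7)
Effective Tm = 50 − 1×3 = 50 − 3 = 47°C

47°C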